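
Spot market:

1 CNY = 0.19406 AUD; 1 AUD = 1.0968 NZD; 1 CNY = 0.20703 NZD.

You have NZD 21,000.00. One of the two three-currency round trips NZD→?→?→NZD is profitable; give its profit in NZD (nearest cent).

Profitable loop is NZD → CNY → AUD → NZD:
NZD 21,000.00 ÷ 0.20703 = CNY 101,434.57
CNY 101,434.57 × 0.19406 = AUD 19,684.39
AUD 19,684.39 × 1.0968 = NZD 21,589.84
Profit = NZD 21,589.84 − NZD 21,000.00

Profit: NZD 589.84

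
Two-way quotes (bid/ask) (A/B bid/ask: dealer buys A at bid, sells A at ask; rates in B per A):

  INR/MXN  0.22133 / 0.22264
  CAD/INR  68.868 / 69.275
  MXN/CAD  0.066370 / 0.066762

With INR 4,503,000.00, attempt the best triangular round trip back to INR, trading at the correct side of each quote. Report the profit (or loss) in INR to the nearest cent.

Net profit: INR 52,452.47

Best loop INR → MXN → CAD → INR:
INR 4,503,000.00 × 0.22133 (sell INR at bid) = MXN 996,648.99
MXN 996,648.99 × 0.066370 (sell MXN at bid) = CAD 66,147.59
CAD 66,147.59 × 68.868 (sell CAD at bid) = INR 4,555,452.47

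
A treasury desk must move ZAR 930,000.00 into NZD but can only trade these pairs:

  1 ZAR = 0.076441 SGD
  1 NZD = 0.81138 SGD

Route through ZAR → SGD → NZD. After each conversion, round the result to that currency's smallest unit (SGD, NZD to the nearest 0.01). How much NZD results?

ZAR 930,000.00 × 0.076441 = SGD 71,090.13
SGD 71,090.13 ÷ 0.81138 = NZD 87,616.32

NZD 87,616.32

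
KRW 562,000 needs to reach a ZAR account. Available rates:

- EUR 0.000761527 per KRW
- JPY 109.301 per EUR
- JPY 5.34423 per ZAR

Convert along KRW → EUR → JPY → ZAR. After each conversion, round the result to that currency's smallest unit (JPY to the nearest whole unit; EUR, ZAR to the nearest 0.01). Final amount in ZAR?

ZAR 8,753.18

KRW 562,000 × 0.000761527 = EUR 427.98
EUR 427.98 × 109.301 = JPY 46,779
JPY 46,779 ÷ 5.34423 = ZAR 8,753.18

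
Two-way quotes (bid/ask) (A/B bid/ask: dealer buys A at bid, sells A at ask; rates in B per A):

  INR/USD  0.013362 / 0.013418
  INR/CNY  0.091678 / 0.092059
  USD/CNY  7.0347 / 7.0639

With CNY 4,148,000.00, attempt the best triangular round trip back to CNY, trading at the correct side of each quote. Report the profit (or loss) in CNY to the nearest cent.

Net profit: CNY 87,352.32

Best loop CNY → INR → USD → CNY:
CNY 4,148,000.00 ÷ 0.092059 (buy INR at ask) = INR 45,058,060.59
INR 45,058,060.59 × 0.013362 (sell INR at bid) = USD 602,065.81
USD 602,065.81 × 7.0347 (sell USD at bid) = CNY 4,235,352.32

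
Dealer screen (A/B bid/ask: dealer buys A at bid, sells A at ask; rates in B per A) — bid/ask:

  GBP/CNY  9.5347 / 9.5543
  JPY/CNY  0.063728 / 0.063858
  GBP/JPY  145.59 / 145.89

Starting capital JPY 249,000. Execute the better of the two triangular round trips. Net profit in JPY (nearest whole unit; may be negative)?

Best loop JPY → GBP → CNY → JPY:
JPY 249,000 ÷ 145.89 (buy GBP at ask) = GBP 1,706.77
GBP 1,706.77 × 9.5347 (sell GBP at bid) = CNY 16,273.50
CNY 16,273.50 ÷ 0.063858 (buy JPY at ask) = JPY 254,839

Net profit: JPY 5,839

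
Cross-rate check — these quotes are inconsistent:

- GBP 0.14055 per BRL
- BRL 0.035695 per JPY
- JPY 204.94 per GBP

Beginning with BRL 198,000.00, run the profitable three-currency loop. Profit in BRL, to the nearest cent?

Profit: BRL 5,577.68

Profitable loop is BRL → GBP → JPY → BRL:
BRL 198,000.00 × 0.14055 = GBP 27,828.90
GBP 27,828.90 × 204.94 = JPY 5,703,255
JPY 5,703,255 × 0.035695 = BRL 203,577.68
Profit = BRL 203,577.68 − BRL 198,000.00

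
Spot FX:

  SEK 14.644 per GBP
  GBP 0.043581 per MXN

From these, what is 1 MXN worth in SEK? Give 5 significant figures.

1 MXN × 0.043581 = 0.043581 GBP
0.043581 GBP × 14.644 = 0.6382 SEK

MXN/SEK = 0.63820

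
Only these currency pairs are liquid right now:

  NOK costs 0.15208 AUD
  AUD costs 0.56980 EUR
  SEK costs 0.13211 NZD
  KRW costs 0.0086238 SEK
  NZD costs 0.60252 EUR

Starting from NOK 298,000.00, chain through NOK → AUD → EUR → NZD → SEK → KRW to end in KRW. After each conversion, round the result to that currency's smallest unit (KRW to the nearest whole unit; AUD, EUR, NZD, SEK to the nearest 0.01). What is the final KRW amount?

KRW 37,618,799

NOK 298,000.00 × 0.15208 = AUD 45,319.84
AUD 45,319.84 × 0.56980 = EUR 25,823.24
EUR 25,823.24 ÷ 0.60252 = NZD 42,858.73
NZD 42,858.73 ÷ 0.13211 = SEK 324,417.00
SEK 324,417.00 ÷ 0.0086238 = KRW 37,618,799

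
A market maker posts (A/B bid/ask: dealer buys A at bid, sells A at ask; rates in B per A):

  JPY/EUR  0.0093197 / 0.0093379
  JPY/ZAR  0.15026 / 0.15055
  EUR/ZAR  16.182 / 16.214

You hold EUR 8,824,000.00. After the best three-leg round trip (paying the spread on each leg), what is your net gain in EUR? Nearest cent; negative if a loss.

Best loop EUR → ZAR → JPY → EUR:
EUR 8,824,000.00 × 16.182 (sell EUR at bid) = ZAR 142,789,968.00
ZAR 142,789,968.00 ÷ 0.15055 (buy JPY at ask) = JPY 948,455,450
JPY 948,455,450 × 0.0093197 (sell JPY at bid) = EUR 8,839,320.26

Net profit: EUR 15,320.26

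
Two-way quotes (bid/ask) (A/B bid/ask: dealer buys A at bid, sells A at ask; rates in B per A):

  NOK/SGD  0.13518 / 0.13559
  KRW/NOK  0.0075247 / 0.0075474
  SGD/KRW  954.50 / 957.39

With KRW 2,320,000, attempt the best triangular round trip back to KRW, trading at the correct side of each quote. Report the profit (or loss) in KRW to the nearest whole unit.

Best loop KRW → SGD → NOK → KRW:
KRW 2,320,000 ÷ 957.39 (buy SGD at ask) = SGD 2,423.25
SGD 2,423.25 ÷ 0.13559 (buy NOK at ask) = NOK 17,871.93
NOK 17,871.93 ÷ 0.0075474 (buy KRW at ask) = KRW 2,367,958

Net profit: KRW 47,958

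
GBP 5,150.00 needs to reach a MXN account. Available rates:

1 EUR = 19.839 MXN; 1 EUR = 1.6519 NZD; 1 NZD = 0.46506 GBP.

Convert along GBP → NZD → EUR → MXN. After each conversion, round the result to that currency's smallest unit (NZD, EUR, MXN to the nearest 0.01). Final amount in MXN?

GBP 5,150.00 ÷ 0.46506 = NZD 11,073.84
NZD 11,073.84 ÷ 1.6519 = EUR 6,703.70
EUR 6,703.70 × 19.839 = MXN 132,994.70

MXN 132,994.70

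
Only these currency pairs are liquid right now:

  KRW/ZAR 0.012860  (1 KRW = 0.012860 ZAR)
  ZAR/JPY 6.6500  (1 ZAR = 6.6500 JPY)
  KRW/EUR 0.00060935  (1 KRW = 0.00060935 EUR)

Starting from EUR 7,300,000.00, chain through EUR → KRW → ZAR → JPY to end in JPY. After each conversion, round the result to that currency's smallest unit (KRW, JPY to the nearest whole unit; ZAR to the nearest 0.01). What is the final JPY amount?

JPY 1,024,515,796

EUR 7,300,000.00 ÷ 0.00060935 = KRW 11,979,978,666
KRW 11,979,978,666 × 0.012860 = ZAR 154,062,525.64
ZAR 154,062,525.64 × 6.6500 = JPY 1,024,515,796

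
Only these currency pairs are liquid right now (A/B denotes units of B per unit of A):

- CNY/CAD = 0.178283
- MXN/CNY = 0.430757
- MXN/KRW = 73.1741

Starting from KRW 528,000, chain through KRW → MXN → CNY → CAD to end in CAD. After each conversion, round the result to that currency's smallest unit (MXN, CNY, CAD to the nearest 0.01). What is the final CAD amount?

CAD 554.14

KRW 528,000 ÷ 73.1741 = MXN 7,215.67
MXN 7,215.67 × 0.430757 = CNY 3,108.20
CNY 3,108.20 × 0.178283 = CAD 554.14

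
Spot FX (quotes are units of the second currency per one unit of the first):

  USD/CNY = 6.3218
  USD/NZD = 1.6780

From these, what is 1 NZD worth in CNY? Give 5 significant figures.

1 NZD ÷ 1.6780 = 0.595948 USD
0.595948 USD × 6.3218 = 3.76746 CNY

NZD/CNY = 3.7675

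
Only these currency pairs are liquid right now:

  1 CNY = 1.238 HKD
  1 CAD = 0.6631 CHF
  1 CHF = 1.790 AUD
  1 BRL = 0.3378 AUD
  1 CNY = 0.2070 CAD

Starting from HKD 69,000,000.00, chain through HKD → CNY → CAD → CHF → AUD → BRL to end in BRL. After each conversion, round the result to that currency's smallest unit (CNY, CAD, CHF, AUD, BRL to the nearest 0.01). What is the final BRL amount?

HKD 69,000,000.00 ÷ 1.238 = CNY 55,735,056.54
CNY 55,735,056.54 × 0.2070 = CAD 11,537,156.70
CAD 11,537,156.70 × 0.6631 = CHF 7,650,288.61
CHF 7,650,288.61 × 1.790 = AUD 13,694,016.61
AUD 13,694,016.61 ÷ 0.3378 = BRL 40,538,829.51

BRL 40,538,829.51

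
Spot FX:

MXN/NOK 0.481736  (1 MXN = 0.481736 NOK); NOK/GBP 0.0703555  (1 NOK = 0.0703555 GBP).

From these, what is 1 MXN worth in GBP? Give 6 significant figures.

MXN/GBP = 0.0338928

1 MXN × 0.481736 = 0.481736 NOK
0.481736 NOK × 0.0703555 = 0.0338928 GBP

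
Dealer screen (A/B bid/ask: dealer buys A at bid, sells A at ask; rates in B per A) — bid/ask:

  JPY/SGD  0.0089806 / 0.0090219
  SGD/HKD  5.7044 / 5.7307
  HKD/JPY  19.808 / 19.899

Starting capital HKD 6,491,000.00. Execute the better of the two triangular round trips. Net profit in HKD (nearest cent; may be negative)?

Net profit: HKD 95,695.11

Best loop HKD → JPY → SGD → HKD:
HKD 6,491,000.00 × 19.808 (sell HKD at bid) = JPY 128,573,728
JPY 128,573,728 × 0.0089806 (sell JPY at bid) = SGD 1,154,669.22
SGD 1,154,669.22 × 5.7044 (sell SGD at bid) = HKD 6,586,695.11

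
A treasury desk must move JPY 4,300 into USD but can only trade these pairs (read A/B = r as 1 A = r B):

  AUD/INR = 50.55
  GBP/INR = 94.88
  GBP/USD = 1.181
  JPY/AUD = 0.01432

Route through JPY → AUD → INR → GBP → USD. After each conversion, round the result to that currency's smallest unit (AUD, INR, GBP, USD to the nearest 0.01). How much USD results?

USD 38.75

JPY 4,300 × 0.01432 = AUD 61.58
AUD 61.58 × 50.55 = INR 3,112.87
INR 3,112.87 ÷ 94.88 = GBP 32.81
GBP 32.81 × 1.181 = USD 38.75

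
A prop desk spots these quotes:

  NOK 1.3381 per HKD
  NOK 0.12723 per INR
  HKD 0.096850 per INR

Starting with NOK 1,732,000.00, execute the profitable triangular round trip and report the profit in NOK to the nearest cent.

Profit: NOK 32,194.88

Profitable loop is NOK → INR → HKD → NOK:
NOK 1,732,000.00 ÷ 0.12723 = INR 13,613,141.55
INR 13,613,141.55 × 0.096850 = HKD 1,318,432.76
HKD 1,318,432.76 × 1.3381 = NOK 1,764,194.88
Profit = NOK 1,764,194.88 − NOK 1,732,000.00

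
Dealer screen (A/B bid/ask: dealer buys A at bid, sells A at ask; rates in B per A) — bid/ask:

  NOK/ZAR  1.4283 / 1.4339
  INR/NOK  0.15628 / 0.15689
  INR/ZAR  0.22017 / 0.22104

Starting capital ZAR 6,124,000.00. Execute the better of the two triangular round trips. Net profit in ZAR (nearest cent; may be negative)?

Best loop ZAR → INR → NOK → ZAR:
ZAR 6,124,000.00 ÷ 0.22104 (buy INR at ask) = INR 27,705,392.69
INR 27,705,392.69 × 0.15628 (sell INR at bid) = NOK 4,329,798.77
NOK 4,329,798.77 × 1.4283 (sell NOK at bid) = ZAR 6,184,251.58

Net profit: ZAR 60,251.58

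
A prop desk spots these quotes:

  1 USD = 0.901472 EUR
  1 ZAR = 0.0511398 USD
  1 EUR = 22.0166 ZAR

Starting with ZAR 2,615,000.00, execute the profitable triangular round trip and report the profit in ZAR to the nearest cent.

Profitable loop is ZAR → USD → EUR → ZAR:
ZAR 2,615,000.00 × 0.0511398 = USD 133,730.58
USD 133,730.58 × 0.901472 = EUR 120,554.37
EUR 120,554.37 × 22.0166 = ZAR 2,654,197.36
Profit = ZAR 2,654,197.36 − ZAR 2,615,000.00

Profit: ZAR 39,197.36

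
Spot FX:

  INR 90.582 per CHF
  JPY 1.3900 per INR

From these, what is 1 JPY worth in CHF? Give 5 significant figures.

1 JPY ÷ 1.3900 = 0.719424 INR
0.719424 INR ÷ 90.582 = 0.00794225 CHF

JPY/CHF = 0.0079422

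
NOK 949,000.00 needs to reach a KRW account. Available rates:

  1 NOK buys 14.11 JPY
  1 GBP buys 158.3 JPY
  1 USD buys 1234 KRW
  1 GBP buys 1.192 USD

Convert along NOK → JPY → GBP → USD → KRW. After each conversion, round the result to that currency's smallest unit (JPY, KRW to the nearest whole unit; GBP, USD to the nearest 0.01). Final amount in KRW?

NOK 949,000.00 × 14.11 = JPY 13,390,390
JPY 13,390,390 ÷ 158.3 = GBP 84,588.69
GBP 84,588.69 × 1.192 = USD 100,829.72
USD 100,829.72 × 1234 = KRW 124,423,874

KRW 124,423,874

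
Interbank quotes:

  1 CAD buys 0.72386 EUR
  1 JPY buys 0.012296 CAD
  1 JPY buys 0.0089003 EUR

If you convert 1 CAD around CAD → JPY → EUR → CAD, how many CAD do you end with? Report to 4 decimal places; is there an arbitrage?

Around CAD → JPY → EUR → CAD: 1 ÷ 0.012296 × 0.0089003 ÷ 0.72386 = 0.999968
Product ≈ 1 (deviation 0.003%, within rounding noise).

1.0000 (no arbitrage)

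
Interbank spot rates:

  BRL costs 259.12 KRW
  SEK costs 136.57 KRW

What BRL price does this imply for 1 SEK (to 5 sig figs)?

SEK/BRL = 0.52705

1 SEK × 136.57 = 136.57 KRW
136.57 KRW ÷ 259.12 = 0.527053 BRL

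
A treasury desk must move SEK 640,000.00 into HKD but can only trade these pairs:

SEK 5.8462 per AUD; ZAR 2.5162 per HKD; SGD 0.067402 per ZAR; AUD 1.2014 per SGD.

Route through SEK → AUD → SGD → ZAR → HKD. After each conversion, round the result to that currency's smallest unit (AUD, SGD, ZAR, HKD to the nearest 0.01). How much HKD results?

HKD 537,280.07

SEK 640,000.00 ÷ 5.8462 = AUD 109,472.82
AUD 109,472.82 ÷ 1.2014 = SGD 91,121.04
SGD 91,121.04 ÷ 0.067402 = ZAR 1,351,904.10
ZAR 1,351,904.10 ÷ 2.5162 = HKD 537,280.07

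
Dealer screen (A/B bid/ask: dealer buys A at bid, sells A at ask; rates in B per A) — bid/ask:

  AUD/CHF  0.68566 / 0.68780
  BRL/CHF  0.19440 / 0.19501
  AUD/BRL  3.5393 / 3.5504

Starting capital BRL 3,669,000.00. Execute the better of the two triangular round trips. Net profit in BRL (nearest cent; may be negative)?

Best loop BRL → CHF → AUD → BRL:
BRL 3,669,000.00 × 0.19440 (sell BRL at bid) = CHF 713,253.60
CHF 713,253.60 ÷ 0.68780 (buy AUD at ask) = AUD 1,037,007.27
AUD 1,037,007.27 × 3.5393 (sell AUD at bid) = BRL 3,670,279.83

Net profit: BRL 1,279.83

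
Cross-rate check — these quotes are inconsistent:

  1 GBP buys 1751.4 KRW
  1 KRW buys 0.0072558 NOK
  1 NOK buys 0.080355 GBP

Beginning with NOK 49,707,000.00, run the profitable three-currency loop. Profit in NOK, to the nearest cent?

Profitable loop is NOK → GBP → KRW → NOK:
NOK 49,707,000.00 × 0.080355 = GBP 3,994,205.98
GBP 3,994,205.98 × 1751.4 = KRW 6,995,452,362
KRW 6,995,452,362 × 0.0072558 = NOK 50,757,603.25
Profit = NOK 50,757,603.25 − NOK 49,707,000.00

Profit: NOK 1,050,603.25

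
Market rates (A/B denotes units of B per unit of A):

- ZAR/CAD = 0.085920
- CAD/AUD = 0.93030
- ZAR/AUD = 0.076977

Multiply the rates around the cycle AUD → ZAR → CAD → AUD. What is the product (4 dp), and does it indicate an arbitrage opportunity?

Around AUD → ZAR → CAD → AUD: 1 ÷ 0.076977 × 0.085920 × 0.93030 = 1.038380
Product > 1; profitable direction is AUD → ZAR → CAD → AUD.

1.0384 (arbitrage exists)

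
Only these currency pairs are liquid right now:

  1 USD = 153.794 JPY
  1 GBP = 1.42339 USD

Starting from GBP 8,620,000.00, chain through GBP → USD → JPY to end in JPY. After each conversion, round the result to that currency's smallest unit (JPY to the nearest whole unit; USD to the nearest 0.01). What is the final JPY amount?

JPY 1,886,994,215

GBP 8,620,000.00 × 1.42339 = USD 12,269,621.80
USD 12,269,621.80 × 153.794 = JPY 1,886,994,215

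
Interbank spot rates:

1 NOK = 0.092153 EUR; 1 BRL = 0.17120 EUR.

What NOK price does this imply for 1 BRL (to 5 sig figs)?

1 BRL × 0.17120 = 0.1712 EUR
0.1712 EUR ÷ 0.092153 = 1.85778 NOK

BRL/NOK = 1.8578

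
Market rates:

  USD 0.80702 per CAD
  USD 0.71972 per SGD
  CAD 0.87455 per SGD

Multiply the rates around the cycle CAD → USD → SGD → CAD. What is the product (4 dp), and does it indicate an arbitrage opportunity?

Around CAD → USD → SGD → CAD: 1 × 0.80702 ÷ 0.71972 × 0.87455 = 0.980630
Product < 1; profitable direction is CAD → SGD → USD → CAD.

0.9806 (arbitrage exists)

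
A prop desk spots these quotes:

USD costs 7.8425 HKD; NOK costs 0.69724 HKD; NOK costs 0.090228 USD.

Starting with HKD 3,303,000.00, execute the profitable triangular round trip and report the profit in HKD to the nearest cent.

Profitable loop is HKD → NOK → USD → HKD:
HKD 3,303,000.00 ÷ 0.69724 = NOK 4,737,249.73
NOK 4,737,249.73 × 0.090228 = USD 427,432.57
USD 427,432.57 × 7.8425 = HKD 3,352,139.92
Profit = HKD 3,352,139.92 − HKD 3,303,000.00

Profit: HKD 49,139.92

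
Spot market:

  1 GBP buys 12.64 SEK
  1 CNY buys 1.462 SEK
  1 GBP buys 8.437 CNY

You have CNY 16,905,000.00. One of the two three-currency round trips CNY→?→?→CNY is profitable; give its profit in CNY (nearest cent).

Profitable loop is CNY → GBP → SEK → CNY:
CNY 16,905,000.00 ÷ 8.437 = GBP 2,003,674.29
GBP 2,003,674.29 × 12.64 = SEK 25,326,443.05
SEK 25,326,443.05 ÷ 1.462 = CNY 17,323,148.46
Profit = CNY 17,323,148.46 − CNY 16,905,000.00

Profit: CNY 418,148.46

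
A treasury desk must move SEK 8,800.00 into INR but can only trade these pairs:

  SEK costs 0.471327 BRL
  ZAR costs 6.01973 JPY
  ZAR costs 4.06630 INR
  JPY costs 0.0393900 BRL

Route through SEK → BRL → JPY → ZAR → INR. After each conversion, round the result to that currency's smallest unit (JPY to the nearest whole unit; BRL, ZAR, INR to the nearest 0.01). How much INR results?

INR 71,128.33

SEK 8,800.00 × 0.471327 = BRL 4,147.68
BRL 4,147.68 ÷ 0.0393900 = JPY 105,298
JPY 105,298 ÷ 6.01973 = ZAR 17,492.15
ZAR 17,492.15 × 4.06630 = INR 71,128.33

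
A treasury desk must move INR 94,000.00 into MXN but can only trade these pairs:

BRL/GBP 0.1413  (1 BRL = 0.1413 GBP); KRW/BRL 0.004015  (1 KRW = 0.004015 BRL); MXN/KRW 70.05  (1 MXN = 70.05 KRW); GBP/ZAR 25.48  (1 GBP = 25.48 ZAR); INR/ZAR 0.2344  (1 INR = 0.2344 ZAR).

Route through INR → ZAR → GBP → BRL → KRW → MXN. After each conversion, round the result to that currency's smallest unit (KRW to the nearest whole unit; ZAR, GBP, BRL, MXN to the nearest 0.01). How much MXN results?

MXN 21,759.56

INR 94,000.00 × 0.2344 = ZAR 22,033.60
ZAR 22,033.60 ÷ 25.48 = GBP 864.74
GBP 864.74 ÷ 0.1413 = BRL 6,119.89
BRL 6,119.89 ÷ 0.004015 = KRW 1,524,257
KRW 1,524,257 ÷ 70.05 = MXN 21,759.56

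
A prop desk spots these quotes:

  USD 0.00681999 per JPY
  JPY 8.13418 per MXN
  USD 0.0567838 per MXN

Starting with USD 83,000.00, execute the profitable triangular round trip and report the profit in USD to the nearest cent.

Profit: USD 1,958.15

Profitable loop is USD → JPY → MXN → USD:
USD 83,000.00 ÷ 0.00681999 = JPY 12,170,106
JPY 12,170,106 ÷ 8.13418 = MXN 1,496,168.74
MXN 1,496,168.74 × 0.0567838 = USD 84,958.15
Profit = USD 84,958.15 − USD 83,000.00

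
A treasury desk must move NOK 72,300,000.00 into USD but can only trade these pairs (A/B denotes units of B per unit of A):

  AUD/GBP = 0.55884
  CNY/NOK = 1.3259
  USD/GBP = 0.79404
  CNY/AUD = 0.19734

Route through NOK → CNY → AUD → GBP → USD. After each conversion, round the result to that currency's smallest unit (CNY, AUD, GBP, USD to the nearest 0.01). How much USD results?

USD 7,573,345.22

NOK 72,300,000.00 ÷ 1.3259 = CNY 54,528,999.17
CNY 54,528,999.17 × 0.19734 = AUD 10,760,752.70
AUD 10,760,752.70 × 0.55884 = GBP 6,013,539.04
GBP 6,013,539.04 ÷ 0.79404 = USD 7,573,345.22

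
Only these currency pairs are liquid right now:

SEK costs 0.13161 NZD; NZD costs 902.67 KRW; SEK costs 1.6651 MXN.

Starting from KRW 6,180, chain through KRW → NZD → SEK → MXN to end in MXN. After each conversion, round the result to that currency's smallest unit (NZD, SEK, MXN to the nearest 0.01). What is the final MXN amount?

KRW 6,180 ÷ 902.67 = NZD 6.85
NZD 6.85 ÷ 0.13161 = SEK 52.05
SEK 52.05 × 1.6651 = MXN 86.67

MXN 86.67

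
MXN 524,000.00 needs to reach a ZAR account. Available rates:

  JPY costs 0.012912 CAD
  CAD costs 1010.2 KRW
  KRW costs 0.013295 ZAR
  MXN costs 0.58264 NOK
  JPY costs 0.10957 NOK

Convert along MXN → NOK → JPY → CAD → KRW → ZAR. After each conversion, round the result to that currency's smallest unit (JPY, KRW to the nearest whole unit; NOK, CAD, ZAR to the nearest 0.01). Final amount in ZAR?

MXN 524,000.00 × 0.58264 = NOK 305,303.36
NOK 305,303.36 ÷ 0.10957 = JPY 2,786,377
JPY 2,786,377 × 0.012912 = CAD 35,977.70
CAD 35,977.70 × 1010.2 = KRW 36,344,673
KRW 36,344,673 × 0.013295 = ZAR 483,202.43

ZAR 483,202.43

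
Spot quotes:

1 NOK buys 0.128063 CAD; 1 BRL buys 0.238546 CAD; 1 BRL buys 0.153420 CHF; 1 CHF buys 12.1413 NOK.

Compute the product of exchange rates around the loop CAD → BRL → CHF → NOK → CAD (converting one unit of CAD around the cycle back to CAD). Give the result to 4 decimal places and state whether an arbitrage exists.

Around CAD → BRL → CHF → NOK → CAD: 1 ÷ 0.238546 × 0.153420 × 12.1413 × 0.128063 = 0.999997
Product ≈ 1 (deviation 0.000%, within rounding noise).

1.0000 (no arbitrage)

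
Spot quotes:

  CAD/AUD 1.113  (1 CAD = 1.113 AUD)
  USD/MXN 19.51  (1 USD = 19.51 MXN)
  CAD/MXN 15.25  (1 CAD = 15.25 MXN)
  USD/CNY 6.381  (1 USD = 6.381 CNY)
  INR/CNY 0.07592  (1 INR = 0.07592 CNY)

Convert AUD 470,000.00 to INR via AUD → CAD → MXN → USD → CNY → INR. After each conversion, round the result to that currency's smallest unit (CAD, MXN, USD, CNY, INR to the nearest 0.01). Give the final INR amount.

INR 27,742,641.46

AUD 470,000.00 ÷ 1.113 = CAD 422,282.12
CAD 422,282.12 × 15.25 = MXN 6,439,802.33
MXN 6,439,802.33 ÷ 19.51 = USD 330,077.00
USD 330,077.00 × 6.381 = CNY 2,106,221.34
CNY 2,106,221.34 ÷ 0.07592 = INR 27,742,641.46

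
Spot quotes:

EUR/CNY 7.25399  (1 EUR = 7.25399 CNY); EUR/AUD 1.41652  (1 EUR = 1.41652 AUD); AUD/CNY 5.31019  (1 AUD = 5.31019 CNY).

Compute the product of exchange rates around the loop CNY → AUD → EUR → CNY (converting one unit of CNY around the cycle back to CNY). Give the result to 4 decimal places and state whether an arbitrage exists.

Around CNY → AUD → EUR → CNY: 1 ÷ 5.31019 ÷ 1.41652 × 7.25399 = 0.964371
Product < 1; profitable direction is CNY → EUR → AUD → CNY.

0.9644 (arbitrage exists)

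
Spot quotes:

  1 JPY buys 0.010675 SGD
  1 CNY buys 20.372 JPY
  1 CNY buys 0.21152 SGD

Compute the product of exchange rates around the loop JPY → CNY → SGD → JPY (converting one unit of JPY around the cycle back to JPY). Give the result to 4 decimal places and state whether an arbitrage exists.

Around JPY → CNY → SGD → JPY: 1 ÷ 20.372 × 0.21152 ÷ 0.010675 = 0.972635
Product < 1; profitable direction is JPY → SGD → CNY → JPY.

0.9726 (arbitrage exists)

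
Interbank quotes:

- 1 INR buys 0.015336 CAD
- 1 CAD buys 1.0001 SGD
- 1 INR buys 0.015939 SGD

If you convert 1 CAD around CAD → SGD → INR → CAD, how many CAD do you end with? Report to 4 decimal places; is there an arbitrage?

Around CAD → SGD → INR → CAD: 1 × 1.0001 ÷ 0.015939 × 0.015336 = 0.962264
Product < 1; profitable direction is CAD → INR → SGD → CAD.

0.9623 (arbitrage exists)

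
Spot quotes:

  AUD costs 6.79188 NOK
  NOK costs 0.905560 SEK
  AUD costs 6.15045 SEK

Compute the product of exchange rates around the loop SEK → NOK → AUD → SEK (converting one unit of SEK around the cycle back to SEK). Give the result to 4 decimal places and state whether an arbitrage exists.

1.0000 (no arbitrage)

Around SEK → NOK → AUD → SEK: 1 ÷ 0.905560 ÷ 6.79188 × 6.15045 = 0.999999
Product ≈ 1 (deviation 0.000%, within rounding noise).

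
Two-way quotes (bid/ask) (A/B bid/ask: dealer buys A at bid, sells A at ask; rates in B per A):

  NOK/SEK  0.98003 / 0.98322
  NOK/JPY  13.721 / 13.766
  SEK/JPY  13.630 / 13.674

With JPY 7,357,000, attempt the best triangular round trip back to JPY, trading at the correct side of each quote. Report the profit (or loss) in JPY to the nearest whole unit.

Best loop JPY → SEK → NOK → JPY:
JPY 7,357,000 ÷ 13.674 (buy SEK at ask) = SEK 538,028.38
SEK 538,028.38 ÷ 0.98322 (buy NOK at ask) = NOK 547,210.57
NOK 547,210.57 × 13.721 (sell NOK at bid) = JPY 7,508,276

Net profit: JPY 151,276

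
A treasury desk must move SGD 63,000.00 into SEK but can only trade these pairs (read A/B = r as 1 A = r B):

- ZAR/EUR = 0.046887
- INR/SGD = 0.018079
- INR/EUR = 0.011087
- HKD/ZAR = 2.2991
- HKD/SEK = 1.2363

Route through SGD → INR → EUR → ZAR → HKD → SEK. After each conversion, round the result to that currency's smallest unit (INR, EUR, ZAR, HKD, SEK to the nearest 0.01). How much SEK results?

SGD 63,000.00 ÷ 0.018079 = INR 3,484,706.01
INR 3,484,706.01 × 0.011087 = EUR 38,634.94
EUR 38,634.94 ÷ 0.046887 = ZAR 824,001.11
ZAR 824,001.11 ÷ 2.2991 = HKD 358,401.60
HKD 358,401.60 × 1.2363 = SEK 443,091.90

SEK 443,091.90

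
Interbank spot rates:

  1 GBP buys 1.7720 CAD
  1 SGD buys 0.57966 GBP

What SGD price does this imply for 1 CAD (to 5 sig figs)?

1 CAD ÷ 1.7720 = 0.564334 GBP
0.564334 GBP ÷ 0.57966 = 0.973561 SGD

CAD/SGD = 0.97356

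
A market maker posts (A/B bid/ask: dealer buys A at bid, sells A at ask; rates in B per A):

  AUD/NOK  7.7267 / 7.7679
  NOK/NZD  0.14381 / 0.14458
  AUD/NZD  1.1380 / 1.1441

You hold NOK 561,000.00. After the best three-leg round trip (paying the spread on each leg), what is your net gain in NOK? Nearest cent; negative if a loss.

Net profit: NOK 7,451.32

Best loop NOK → AUD → NZD → NOK:
NOK 561,000.00 ÷ 7.7679 (buy AUD at ask) = AUD 72,220.29
AUD 72,220.29 × 1.1380 (sell AUD at bid) = NZD 82,186.69
NZD 82,186.69 ÷ 0.14458 (buy NOK at ask) = NOK 568,451.32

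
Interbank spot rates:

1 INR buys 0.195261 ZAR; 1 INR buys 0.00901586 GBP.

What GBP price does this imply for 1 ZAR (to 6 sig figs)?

ZAR/GBP = 0.0461734

1 ZAR ÷ 0.195261 = 5.12135 INR
5.12135 INR × 0.00901586 = 0.0461734 GBP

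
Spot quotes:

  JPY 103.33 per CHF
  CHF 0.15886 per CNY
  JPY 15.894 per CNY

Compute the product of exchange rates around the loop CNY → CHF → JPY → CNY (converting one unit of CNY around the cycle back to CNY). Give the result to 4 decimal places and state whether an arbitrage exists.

Around CNY → CHF → JPY → CNY: 1 × 0.15886 × 103.33 ÷ 15.894 = 1.032780
Product > 1; profitable direction is CNY → CHF → JPY → CNY.

1.0328 (arbitrage exists)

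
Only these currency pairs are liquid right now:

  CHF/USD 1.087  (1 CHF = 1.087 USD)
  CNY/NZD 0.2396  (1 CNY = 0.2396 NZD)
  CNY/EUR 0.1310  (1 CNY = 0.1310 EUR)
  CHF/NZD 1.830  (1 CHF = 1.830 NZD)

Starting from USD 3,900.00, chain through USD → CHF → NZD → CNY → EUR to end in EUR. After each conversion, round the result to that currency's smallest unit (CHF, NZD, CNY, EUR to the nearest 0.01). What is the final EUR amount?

EUR 3,589.80

USD 3,900.00 ÷ 1.087 = CHF 3,587.86
CHF 3,587.86 × 1.830 = NZD 6,565.78
NZD 6,565.78 ÷ 0.2396 = CNY 27,403.09
CNY 27,403.09 × 0.1310 = EUR 3,589.80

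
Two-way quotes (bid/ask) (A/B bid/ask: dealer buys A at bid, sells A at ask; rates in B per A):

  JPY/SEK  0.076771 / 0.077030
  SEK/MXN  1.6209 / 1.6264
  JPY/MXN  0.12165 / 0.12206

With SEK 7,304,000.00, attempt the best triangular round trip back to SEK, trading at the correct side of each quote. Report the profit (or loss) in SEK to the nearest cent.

Net profit: SEK 142,304.96

Best loop SEK → MXN → JPY → SEK:
SEK 7,304,000.00 × 1.6209 (sell SEK at bid) = MXN 11,839,053.60
MXN 11,839,053.60 ÷ 0.12206 (buy JPY at ask) = JPY 96,993,721
JPY 96,993,721 × 0.076771 (sell JPY at bid) = SEK 7,446,304.96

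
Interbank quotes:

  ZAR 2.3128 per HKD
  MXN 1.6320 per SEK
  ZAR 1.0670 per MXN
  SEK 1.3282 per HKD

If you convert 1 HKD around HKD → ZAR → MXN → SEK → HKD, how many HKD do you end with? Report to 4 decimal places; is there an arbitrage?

1.0000 (no arbitrage)

Around HKD → ZAR → MXN → SEK → HKD: 1 × 2.3128 ÷ 1.0670 ÷ 1.6320 ÷ 1.3282 = 0.999977
Product ≈ 1 (deviation 0.002%, within rounding noise).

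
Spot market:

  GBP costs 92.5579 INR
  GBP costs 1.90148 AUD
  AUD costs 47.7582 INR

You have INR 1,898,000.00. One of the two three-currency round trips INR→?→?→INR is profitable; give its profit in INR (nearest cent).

Profitable loop is INR → AUD → GBP → INR:
INR 1,898,000.00 ÷ 47.7582 = AUD 39,741.87
AUD 39,741.87 ÷ 1.90148 = GBP 20,900.49
GBP 20,900.49 × 92.5579 = INR 1,934,505.59
Profit = INR 1,934,505.59 − INR 1,898,000.00

Profit: INR 36,505.59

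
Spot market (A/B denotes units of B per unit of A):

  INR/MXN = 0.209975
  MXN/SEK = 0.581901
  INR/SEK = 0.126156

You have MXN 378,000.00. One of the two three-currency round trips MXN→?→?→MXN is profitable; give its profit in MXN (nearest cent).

Profit: MXN 12,286.04

Profitable loop is MXN → INR → SEK → MXN:
MXN 378,000.00 ÷ 0.209975 = INR 1,800,214.31
INR 1,800,214.31 × 0.126156 = SEK 227,107.84
SEK 227,107.84 ÷ 0.581901 = MXN 390,286.04
Profit = MXN 390,286.04 − MXN 378,000.00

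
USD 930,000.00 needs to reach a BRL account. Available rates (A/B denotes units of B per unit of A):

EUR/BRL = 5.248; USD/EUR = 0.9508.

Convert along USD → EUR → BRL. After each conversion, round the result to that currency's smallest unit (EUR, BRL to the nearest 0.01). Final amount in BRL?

BRL 4,640,512.51

USD 930,000.00 × 0.9508 = EUR 884,244.00
EUR 884,244.00 × 5.248 = BRL 4,640,512.51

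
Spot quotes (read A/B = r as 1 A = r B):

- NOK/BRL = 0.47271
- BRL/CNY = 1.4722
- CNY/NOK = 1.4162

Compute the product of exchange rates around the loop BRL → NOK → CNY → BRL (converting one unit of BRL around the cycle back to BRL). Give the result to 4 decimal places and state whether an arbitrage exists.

1.0146 (arbitrage exists)

Around BRL → NOK → CNY → BRL: 1 ÷ 0.47271 ÷ 1.4162 ÷ 1.4722 = 1.014644
Product > 1; profitable direction is BRL → NOK → CNY → BRL.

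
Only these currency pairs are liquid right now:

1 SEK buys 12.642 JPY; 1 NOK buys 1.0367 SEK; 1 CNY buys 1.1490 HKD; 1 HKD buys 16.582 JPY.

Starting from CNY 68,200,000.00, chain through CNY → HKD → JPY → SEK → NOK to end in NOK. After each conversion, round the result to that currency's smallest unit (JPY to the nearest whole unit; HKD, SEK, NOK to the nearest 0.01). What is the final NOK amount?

NOK 99,145,368.15

CNY 68,200,000.00 × 1.1490 = HKD 78,361,800.00
HKD 78,361,800.00 × 16.582 = JPY 1,299,395,368
JPY 1,299,395,368 ÷ 12.642 = SEK 102,784,003.16
SEK 102,784,003.16 ÷ 1.0367 = NOK 99,145,368.15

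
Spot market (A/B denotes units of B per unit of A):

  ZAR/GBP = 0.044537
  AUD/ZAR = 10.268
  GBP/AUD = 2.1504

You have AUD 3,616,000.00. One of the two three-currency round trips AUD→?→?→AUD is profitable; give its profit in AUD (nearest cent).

Profit: AUD 61,073.84

Profitable loop is AUD → GBP → ZAR → AUD:
AUD 3,616,000.00 ÷ 2.1504 = GBP 1,681,547.62
GBP 1,681,547.62 ÷ 0.044537 = ZAR 37,756,194.15
ZAR 37,756,194.15 ÷ 10.268 = AUD 3,677,073.84
Profit = AUD 3,677,073.84 − AUD 3,616,000.00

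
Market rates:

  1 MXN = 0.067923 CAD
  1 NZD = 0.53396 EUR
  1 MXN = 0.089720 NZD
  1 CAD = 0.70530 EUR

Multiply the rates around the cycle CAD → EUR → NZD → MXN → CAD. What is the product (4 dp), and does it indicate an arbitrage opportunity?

1.0000 (no arbitrage)

Around CAD → EUR → NZD → MXN → CAD: 1 × 0.70530 ÷ 0.53396 ÷ 0.089720 × 0.067923 = 0.999983
Product ≈ 1 (deviation 0.002%, within rounding noise).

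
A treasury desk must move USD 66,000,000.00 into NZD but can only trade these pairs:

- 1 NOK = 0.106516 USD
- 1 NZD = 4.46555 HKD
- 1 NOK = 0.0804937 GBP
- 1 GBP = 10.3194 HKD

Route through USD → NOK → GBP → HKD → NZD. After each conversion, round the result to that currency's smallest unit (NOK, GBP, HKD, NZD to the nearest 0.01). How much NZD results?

USD 66,000,000.00 ÷ 0.106516 = NOK 619,625,220.62
NOK 619,625,220.62 × 0.0804937 = GBP 49,875,926.62
GBP 49,875,926.62 × 10.3194 = HKD 514,689,637.16
HKD 514,689,637.16 ÷ 4.46555 = NZD 115,257,837.70

NZD 115,257,837.70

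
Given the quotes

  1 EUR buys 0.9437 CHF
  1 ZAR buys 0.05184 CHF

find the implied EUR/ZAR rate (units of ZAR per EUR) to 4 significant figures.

1 EUR × 0.9437 = 0.9437 CHF
0.9437 CHF ÷ 0.05184 = 18.2041 ZAR

EUR/ZAR = 18.20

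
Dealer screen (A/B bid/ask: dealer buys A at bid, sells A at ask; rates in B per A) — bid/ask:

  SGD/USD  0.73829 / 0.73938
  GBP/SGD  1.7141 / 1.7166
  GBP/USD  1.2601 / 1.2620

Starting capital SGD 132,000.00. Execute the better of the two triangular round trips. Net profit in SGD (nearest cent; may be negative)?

Best loop SGD → USD → GBP → SGD:
SGD 132,000.00 × 0.73829 (sell SGD at bid) = USD 97,454.28
USD 97,454.28 ÷ 1.2620 (buy GBP at ask) = GBP 77,222.09
GBP 77,222.09 × 1.7141 (sell GBP at bid) = SGD 132,366.39

Net profit: SGD 366.39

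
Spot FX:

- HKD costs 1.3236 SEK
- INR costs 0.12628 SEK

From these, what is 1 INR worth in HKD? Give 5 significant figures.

INR/HKD = 0.095406

1 INR × 0.12628 = 0.12628 SEK
0.12628 SEK ÷ 1.3236 = 0.0954065 HKD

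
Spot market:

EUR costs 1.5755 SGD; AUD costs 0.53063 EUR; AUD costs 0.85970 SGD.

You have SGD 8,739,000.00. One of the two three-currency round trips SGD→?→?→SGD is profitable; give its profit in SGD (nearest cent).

Profit: SGD 247,663.06

Profitable loop is SGD → EUR → AUD → SGD:
SGD 8,739,000.00 ÷ 1.5755 = EUR 5,546,810.54
EUR 5,546,810.54 ÷ 0.53063 = AUD 10,453,254.69
AUD 10,453,254.69 × 0.85970 = SGD 8,986,663.06
Profit = SGD 8,986,663.06 − SGD 8,739,000.00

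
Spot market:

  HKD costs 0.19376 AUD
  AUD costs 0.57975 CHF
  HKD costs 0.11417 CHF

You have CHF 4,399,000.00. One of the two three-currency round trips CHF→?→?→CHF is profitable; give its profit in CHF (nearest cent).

Profitable loop is CHF → AUD → HKD → CHF:
CHF 4,399,000.00 ÷ 0.57975 = AUD 7,587,753.34
AUD 7,587,753.34 ÷ 0.19376 = HKD 39,160,576.70
HKD 39,160,576.70 × 0.11417 = CHF 4,470,963.04
Profit = CHF 4,470,963.04 − CHF 4,399,000.00

Profit: CHF 71,963.04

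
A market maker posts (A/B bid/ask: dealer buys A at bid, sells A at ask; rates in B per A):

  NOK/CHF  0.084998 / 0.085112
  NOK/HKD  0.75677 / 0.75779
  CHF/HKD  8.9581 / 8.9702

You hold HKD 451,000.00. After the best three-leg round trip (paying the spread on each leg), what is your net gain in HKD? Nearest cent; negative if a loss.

Best loop HKD → NOK → CHF → HKD:
HKD 451,000.00 ÷ 0.75779 (buy NOK at ask) = NOK 595,151.69
NOK 595,151.69 × 0.084998 (sell NOK at bid) = CHF 50,586.70
CHF 50,586.70 × 8.9581 (sell CHF at bid) = HKD 453,160.75

Net profit: HKD 2,160.75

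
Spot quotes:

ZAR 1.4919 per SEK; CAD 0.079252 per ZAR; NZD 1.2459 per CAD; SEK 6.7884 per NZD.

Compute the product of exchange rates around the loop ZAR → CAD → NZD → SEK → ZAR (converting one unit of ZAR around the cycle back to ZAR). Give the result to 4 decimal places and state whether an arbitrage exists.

Around ZAR → CAD → NZD → SEK → ZAR: 1 × 0.079252 × 1.2459 × 6.7884 × 1.4919 = 1.000001
Product ≈ 1 (deviation 0.000%, within rounding noise).

1.0000 (no arbitrage)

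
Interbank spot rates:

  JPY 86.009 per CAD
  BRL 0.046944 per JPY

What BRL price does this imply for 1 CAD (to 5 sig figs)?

CAD/BRL = 4.0376

1 CAD × 86.009 = 86.009 JPY
86.009 JPY × 0.046944 = 4.03761 BRL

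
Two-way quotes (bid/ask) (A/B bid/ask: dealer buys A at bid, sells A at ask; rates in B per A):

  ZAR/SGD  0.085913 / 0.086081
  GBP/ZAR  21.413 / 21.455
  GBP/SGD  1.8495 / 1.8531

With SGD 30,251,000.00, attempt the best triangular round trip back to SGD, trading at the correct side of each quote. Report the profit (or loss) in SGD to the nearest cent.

Best loop SGD → ZAR → GBP → SGD:
SGD 30,251,000.00 ÷ 0.086081 (buy ZAR at ask) = ZAR 351,424,820.81
ZAR 351,424,820.81 ÷ 21.455 (buy GBP at ask) = GBP 16,379,623.44
GBP 16,379,623.44 × 1.8495 (sell GBP at bid) = SGD 30,294,113.54

Net profit: SGD 43,113.54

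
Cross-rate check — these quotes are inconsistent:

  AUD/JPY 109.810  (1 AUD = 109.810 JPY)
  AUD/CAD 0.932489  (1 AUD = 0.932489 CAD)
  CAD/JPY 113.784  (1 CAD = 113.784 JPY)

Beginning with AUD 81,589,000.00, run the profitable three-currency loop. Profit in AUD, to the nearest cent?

Profitable loop is AUD → JPY → CAD → AUD:
AUD 81,589,000.00 × 109.810 = JPY 8,959,288,090
JPY 8,959,288,090 ÷ 113.784 = CAD 78,739,436.92
CAD 78,739,436.92 ÷ 0.932489 = AUD 84,440,070.52
Profit = AUD 84,440,070.52 − AUD 81,589,000.00

Profit: AUD 2,851,070.52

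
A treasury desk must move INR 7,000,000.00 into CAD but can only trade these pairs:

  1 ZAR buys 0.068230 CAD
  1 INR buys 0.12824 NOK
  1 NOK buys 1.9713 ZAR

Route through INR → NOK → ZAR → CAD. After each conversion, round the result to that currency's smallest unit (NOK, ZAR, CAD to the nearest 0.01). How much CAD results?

INR 7,000,000.00 × 0.12824 = NOK 897,680.00
NOK 897,680.00 × 1.9713 = ZAR 1,769,596.58
ZAR 1,769,596.58 × 0.068230 = CAD 120,739.57

CAD 120,739.57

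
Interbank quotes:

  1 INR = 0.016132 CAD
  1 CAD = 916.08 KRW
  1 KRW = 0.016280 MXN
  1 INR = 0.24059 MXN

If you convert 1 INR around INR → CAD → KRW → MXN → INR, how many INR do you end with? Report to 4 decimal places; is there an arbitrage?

Around INR → CAD → KRW → MXN → INR: 1 × 0.016132 × 916.08 × 0.016280 ÷ 0.24059 = 0.999996
Product ≈ 1 (deviation 0.000%, within rounding noise).

1.0000 (no arbitrage)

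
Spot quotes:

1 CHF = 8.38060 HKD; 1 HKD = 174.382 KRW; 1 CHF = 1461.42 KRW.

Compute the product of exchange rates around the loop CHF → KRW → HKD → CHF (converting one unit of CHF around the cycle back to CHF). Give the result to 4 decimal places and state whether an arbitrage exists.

1.0000 (no arbitrage)

Around CHF → KRW → HKD → CHF: 1 × 1461.42 ÷ 174.382 ÷ 8.38060 = 0.999996
Product ≈ 1 (deviation 0.000%, within rounding noise).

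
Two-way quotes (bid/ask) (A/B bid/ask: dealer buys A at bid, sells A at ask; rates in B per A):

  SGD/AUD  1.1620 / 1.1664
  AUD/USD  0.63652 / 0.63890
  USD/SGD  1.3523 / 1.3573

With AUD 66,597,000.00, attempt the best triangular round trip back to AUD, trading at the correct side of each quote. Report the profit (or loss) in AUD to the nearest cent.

Best loop AUD → USD → SGD → AUD:
AUD 66,597,000.00 × 0.63652 (sell AUD at bid) = USD 42,390,322.44
USD 42,390,322.44 × 1.3523 (sell USD at bid) = SGD 57,324,433.04
SGD 57,324,433.04 × 1.1620 (sell SGD at bid) = AUD 66,610,991.19

Net profit: AUD 13,991.19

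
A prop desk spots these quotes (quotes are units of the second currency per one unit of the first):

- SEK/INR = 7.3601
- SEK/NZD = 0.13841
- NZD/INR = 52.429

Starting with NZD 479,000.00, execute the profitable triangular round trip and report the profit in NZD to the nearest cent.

Profit: NZD 6,825.36

Profitable loop is NZD → SEK → INR → NZD:
NZD 479,000.00 ÷ 0.13841 = SEK 3,460,732.61
SEK 3,460,732.61 × 7.3601 = INR 25,471,338.05
INR 25,471,338.05 ÷ 52.429 = NZD 485,825.36
Profit = NZD 485,825.36 − NZD 479,000.00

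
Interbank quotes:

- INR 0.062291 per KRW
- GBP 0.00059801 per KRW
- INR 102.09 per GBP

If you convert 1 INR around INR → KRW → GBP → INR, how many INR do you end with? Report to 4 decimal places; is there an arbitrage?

0.9801 (arbitrage exists)

Around INR → KRW → GBP → INR: 1 ÷ 0.062291 × 0.00059801 × 102.09 = 0.980091
Product < 1; profitable direction is INR → GBP → KRW → INR.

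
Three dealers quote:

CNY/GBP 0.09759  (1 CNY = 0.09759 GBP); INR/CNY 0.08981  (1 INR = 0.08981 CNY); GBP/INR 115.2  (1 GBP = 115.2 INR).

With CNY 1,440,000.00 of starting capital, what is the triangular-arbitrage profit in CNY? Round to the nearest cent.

Profitable loop is CNY → GBP → INR → CNY:
CNY 1,440,000.00 × 0.09759 = GBP 140,529.60
GBP 140,529.60 × 115.2 = INR 16,189,009.92
INR 16,189,009.92 × 0.08981 = CNY 1,453,934.98
Profit = CNY 1,453,934.98 − CNY 1,440,000.00

Profit: CNY 13,934.98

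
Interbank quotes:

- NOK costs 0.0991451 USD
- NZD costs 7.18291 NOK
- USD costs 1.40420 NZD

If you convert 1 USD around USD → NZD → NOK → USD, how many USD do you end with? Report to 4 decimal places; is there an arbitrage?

Around USD → NZD → NOK → USD: 1 × 1.40420 × 7.18291 × 0.0991451 = 1.000001
Product ≈ 1 (deviation 0.000%, within rounding noise).

1.0000 (no arbitrage)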